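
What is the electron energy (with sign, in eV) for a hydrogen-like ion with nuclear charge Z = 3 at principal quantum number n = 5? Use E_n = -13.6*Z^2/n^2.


E_n = -13.6 * Z^2 / n^2
= -13.6 * 3^2 / 5^2
= -13.6 * 9 / 25
= -4.896 eV

-4.896


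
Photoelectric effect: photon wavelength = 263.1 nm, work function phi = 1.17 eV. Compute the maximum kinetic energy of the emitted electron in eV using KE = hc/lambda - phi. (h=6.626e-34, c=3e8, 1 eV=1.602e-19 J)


E_photon = hc / lambda
= (6.626e-34)(3e8) / (263.1e-9)
= 7.5553e-19 J
= 4.7162 eV
KE = E_photon - phi
= 4.7162 - 1.17
= 3.5462 eV

3.5462


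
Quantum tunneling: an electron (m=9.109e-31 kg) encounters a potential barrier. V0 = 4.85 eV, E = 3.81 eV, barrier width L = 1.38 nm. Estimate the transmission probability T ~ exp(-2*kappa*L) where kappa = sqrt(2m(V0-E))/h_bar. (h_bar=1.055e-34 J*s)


V0 - E = 1.04 eV = 1.6661e-19 J
kappa = sqrt(2 * m * (V0-E)) / h_bar
= sqrt(2 * 9.109e-31 * 1.6661e-19) / 1.055e-34
= 5.2221e+09 /m
2*kappa*L = 2 * 5.2221e+09 * 1.38e-9
= 14.413
T = exp(-14.413) = 5.501819e-07

5.501819e-07


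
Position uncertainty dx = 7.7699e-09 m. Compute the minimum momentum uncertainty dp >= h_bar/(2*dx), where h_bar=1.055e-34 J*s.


dp = h_bar / (2 * dx)
= 1.055e-34 / (2 * 7.7699e-09)
= 1.055e-34 / 1.5540e-08
= 6.7890e-27 kg*m/s

6.7890e-27


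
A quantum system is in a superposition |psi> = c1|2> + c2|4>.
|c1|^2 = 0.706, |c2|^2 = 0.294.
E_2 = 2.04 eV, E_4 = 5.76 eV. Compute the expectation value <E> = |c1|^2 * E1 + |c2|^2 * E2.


<E> = |c1|^2 * E1 + |c2|^2 * E2
= 0.706 * 2.04 + 0.294 * 5.76
= 1.4402 + 1.6934
= 3.1337 eV

3.1337


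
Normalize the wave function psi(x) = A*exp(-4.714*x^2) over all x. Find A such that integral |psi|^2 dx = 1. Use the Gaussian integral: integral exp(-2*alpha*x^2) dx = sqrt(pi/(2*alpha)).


integral |psi|^2 dx = A^2 * sqrt(pi/(2*alpha)) = 1
A^2 = sqrt(2*alpha/pi)
= sqrt(2 * 4.714 / pi)
= 1.732347
A = sqrt(1.732347)
= 1.3162

1.3162


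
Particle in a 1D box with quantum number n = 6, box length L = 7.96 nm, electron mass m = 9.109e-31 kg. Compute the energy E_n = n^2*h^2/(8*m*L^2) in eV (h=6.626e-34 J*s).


E = n^2 * h^2 / (8 * m * L^2)
= 6^2 * (6.626e-34)^2 / (8 * 9.109e-31 * (7.96e-9)^2)
= 36 * 4.3904e-67 / (8 * 9.109e-31 * 6.3362e-17)
= 3.4231e-20 J
= 0.2137 eV

0.2137


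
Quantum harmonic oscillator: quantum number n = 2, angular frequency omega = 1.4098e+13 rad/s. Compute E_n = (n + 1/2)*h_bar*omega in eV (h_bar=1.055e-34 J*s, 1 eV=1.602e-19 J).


E = (n + 1/2) * h_bar * omega
= (2 + 0.5) * 1.055e-34 * 1.4098e+13
= 2.5 * 1.4873e-21
= 3.7183e-21 J
= 0.0232 eV

0.0232


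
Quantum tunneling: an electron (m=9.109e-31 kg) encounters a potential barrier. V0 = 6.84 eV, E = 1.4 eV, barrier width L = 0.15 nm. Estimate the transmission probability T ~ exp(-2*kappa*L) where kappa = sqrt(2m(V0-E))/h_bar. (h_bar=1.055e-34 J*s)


V0 - E = 5.44 eV = 8.7149e-19 J
kappa = sqrt(2 * m * (V0-E)) / h_bar
= sqrt(2 * 9.109e-31 * 8.7149e-19) / 1.055e-34
= 1.1943e+10 /m
2*kappa*L = 2 * 1.1943e+10 * 0.15e-9
= 3.583
T = exp(-3.583) = 2.779150e-02

2.779150e-02


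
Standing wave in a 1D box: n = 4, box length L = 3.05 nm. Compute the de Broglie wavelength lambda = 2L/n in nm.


lambda = 2L / n
= 2 * 3.05 / 4
= 6.1 / 4
= 1.525 nm

1.525


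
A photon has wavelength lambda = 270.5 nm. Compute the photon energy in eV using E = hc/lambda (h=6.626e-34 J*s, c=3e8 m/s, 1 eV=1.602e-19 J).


E = hc / lambda
= (6.626e-34)(3e8) / (270.5e-9)
= 1.9878e-25 / 2.7050e-07
= 7.3486e-19 J
Converting to eV: 7.3486e-19 / 1.602e-19
= 4.5871 eV

4.5871


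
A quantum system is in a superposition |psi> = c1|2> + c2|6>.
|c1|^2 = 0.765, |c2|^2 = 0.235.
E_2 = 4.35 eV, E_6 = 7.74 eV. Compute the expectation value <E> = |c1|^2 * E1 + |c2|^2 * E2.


<E> = |c1|^2 * E1 + |c2|^2 * E2
= 0.765 * 4.35 + 0.235 * 7.74
= 3.3277 + 1.8189
= 5.1467 eV

5.1467


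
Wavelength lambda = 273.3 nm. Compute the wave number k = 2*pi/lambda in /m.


k = 2 * pi / lambda
= 6.2832 / (273.3e-9)
= 6.2832 / 2.7330e-07
= 2.2990e+07 /m

2.2990e+07


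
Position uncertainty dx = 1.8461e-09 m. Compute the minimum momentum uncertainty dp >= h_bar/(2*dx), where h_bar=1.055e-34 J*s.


dp = h_bar / (2 * dx)
= 1.055e-34 / (2 * 1.8461e-09)
= 1.055e-34 / 3.6922e-09
= 2.8574e-26 kg*m/s

2.8574e-26


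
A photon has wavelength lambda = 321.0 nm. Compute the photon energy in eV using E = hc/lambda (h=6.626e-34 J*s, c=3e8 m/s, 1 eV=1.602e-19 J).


E = hc / lambda
= (6.626e-34)(3e8) / (321.0e-9)
= 1.9878e-25 / 3.2100e-07
= 6.1925e-19 J
Converting to eV: 6.1925e-19 / 1.602e-19
= 3.8655 eV

3.8655


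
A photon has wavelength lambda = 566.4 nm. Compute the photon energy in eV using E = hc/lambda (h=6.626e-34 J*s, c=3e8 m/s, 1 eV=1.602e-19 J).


E = hc / lambda
= (6.626e-34)(3e8) / (566.4e-9)
= 1.9878e-25 / 5.6640e-07
= 3.5095e-19 J
Converting to eV: 3.5095e-19 / 1.602e-19
= 2.1907 eV

2.1907


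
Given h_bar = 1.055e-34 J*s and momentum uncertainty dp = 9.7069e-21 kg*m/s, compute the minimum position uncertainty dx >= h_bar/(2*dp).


dx = h_bar / (2 * dp)
= 1.055e-34 / (2 * 9.7069e-21)
= 1.055e-34 / 1.9414e-20
= 5.4343e-15 m

5.4343e-15


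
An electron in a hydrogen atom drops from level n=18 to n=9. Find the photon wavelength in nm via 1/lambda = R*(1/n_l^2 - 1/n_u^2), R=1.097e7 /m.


1/lambda = R * (1/n_l^2 - 1/n_u^2)
= 1.097e7 * (1/9^2 - 1/18^2)
= 1.097e7 * (0.012346 - 0.003086)
= 1.097e7 * 0.009259
= 1.0157e+05 /m
lambda = 1 / 1.0157e+05 = 9845.0319 nm

9845.0319


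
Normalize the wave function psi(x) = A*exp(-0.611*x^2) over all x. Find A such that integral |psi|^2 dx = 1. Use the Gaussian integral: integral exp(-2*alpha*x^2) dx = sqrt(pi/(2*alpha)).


integral |psi|^2 dx = A^2 * sqrt(pi/(2*alpha)) = 1
A^2 = sqrt(2*alpha/pi)
= sqrt(2 * 0.611 / pi)
= 0.623678
A = sqrt(0.623678)
= 0.7897

0.7897


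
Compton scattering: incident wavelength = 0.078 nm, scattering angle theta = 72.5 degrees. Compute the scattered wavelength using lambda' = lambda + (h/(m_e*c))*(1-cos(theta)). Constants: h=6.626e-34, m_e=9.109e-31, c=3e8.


Compton wavelength: h/(m_e*c) = 2.4247e-12 m
d_lambda = 2.4247e-12 * (1 - cos(72.5 deg))
= 2.4247e-12 * 0.699294
= 1.6956e-12 m = 0.001696 nm
lambda' = 0.078 + 0.001696
= 0.079696 nm

0.079696


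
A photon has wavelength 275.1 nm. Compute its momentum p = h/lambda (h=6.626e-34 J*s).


p = h / lambda
= 6.626e-34 / (275.1e-9)
= 6.626e-34 / 2.7510e-07
= 2.4086e-27 kg*m/s

2.4086e-27


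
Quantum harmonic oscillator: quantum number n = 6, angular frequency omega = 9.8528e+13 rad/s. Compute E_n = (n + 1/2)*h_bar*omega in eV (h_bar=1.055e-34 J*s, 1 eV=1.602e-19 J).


E = (n + 1/2) * h_bar * omega
= (6 + 0.5) * 1.055e-34 * 9.8528e+13
= 6.5 * 1.0395e-20
= 6.7566e-20 J
= 0.4218 eV

0.4218


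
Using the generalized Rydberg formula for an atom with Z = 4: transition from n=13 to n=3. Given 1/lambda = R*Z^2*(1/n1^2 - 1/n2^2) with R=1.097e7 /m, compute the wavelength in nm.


1/lambda = R * Z^2 * (1/n1^2 - 1/n2^2)
= 1.097e7 * 4^2 * (1/3^2 - 1/13^2)
= 1.097e7 * 16 * (0.111111 - 0.005917)
= 1.8464e+07 /m
lambda = 1 / 1.8464e+07
= 54.1605 nm

54.1605


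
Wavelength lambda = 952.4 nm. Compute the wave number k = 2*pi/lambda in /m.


k = 2 * pi / lambda
= 6.2832 / (952.4e-9)
= 6.2832 / 9.5240e-07
= 6.5972e+06 /m

6.5972e+06


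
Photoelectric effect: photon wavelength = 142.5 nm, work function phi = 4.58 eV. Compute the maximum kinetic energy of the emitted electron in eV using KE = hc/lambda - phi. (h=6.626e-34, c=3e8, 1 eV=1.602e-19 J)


E_photon = hc / lambda
= (6.626e-34)(3e8) / (142.5e-9)
= 1.3949e-18 J
= 8.7075 eV
KE = E_photon - phi
= 8.7075 - 4.58
= 4.1275 eV

4.1275


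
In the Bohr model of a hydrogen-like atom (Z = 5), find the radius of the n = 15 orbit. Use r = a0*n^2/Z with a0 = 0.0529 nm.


r = a0 * n^2 / Z
= 0.0529 * 15^2 / 5
= 0.0529 * 225 / 5
= 2.3805 nm

2.3805


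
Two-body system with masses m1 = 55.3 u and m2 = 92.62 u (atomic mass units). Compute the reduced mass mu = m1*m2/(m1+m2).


mu = m1 * m2 / (m1 + m2)
= 55.3 * 92.62 / (55.3 + 92.62)
= 5121.886 / 147.92
= 34.6261 u

34.6261


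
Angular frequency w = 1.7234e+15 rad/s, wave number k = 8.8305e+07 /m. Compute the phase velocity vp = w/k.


vp = w / k
= 1.7234e+15 / 8.8305e+07
= 1.9516e+07 m/s

1.9516e+07


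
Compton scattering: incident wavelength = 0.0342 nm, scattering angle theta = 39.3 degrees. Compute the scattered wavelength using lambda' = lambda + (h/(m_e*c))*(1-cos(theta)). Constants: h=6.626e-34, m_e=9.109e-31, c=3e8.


Compton wavelength: h/(m_e*c) = 2.4247e-12 m
d_lambda = 2.4247e-12 * (1 - cos(39.3 deg))
= 2.4247e-12 * 0.22616
= 5.4837e-13 m = 0.000548 nm
lambda' = 0.0342 + 0.000548
= 0.034748 nm

0.034748


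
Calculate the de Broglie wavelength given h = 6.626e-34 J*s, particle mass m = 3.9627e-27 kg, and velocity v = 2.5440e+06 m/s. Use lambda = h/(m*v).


lambda = h / (m * v)
= 6.626e-34 / (3.9627e-27 * 2.5440e+06)
= 6.626e-34 / 1.0081e-20
= 6.5727e-14 m

6.5727e-14


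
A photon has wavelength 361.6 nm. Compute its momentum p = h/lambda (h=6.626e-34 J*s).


p = h / lambda
= 6.626e-34 / (361.6e-9)
= 6.626e-34 / 3.6160e-07
= 1.8324e-27 kg*m/s

1.8324e-27


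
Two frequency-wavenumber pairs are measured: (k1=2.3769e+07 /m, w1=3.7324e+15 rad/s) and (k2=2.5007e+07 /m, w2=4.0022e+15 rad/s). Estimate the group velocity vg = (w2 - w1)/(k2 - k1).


vg = (w2 - w1) / (k2 - k1)
= (4.0022e+15 - 3.7324e+15) / (2.5007e+07 - 2.3769e+07)
= 2.6980e+14 / 1.2380e+06
= 2.1793e+08 m/s

2.1793e+08


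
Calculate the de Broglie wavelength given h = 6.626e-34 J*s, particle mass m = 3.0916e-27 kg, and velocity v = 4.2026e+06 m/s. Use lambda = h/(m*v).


lambda = h / (m * v)
= 6.626e-34 / (3.0916e-27 * 4.2026e+06)
= 6.626e-34 / 1.2993e-20
= 5.0998e-14 m

5.0998e-14


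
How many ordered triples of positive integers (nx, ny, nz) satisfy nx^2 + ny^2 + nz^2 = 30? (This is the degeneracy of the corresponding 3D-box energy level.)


Enumerate all (nx, ny, nz) with nx^2 + ny^2 + nz^2 = 30:
(1,2,5)
(1,5,2)
(2,1,5)
(2,5,1)
(5,1,2)
(5,2,1)
Total degeneracy = 6

6


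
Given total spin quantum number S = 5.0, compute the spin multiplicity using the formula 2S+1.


Spin multiplicity = 2S + 1
= 2 * 5.0 + 1
= 10.0 + 1
= 11

11


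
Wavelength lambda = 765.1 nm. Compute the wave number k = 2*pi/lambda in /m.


k = 2 * pi / lambda
= 6.2832 / (765.1e-9)
= 6.2832 / 7.6510e-07
= 8.2122e+06 /m

8.2122e+06


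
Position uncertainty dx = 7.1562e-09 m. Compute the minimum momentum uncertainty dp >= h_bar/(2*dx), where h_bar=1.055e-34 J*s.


dp = h_bar / (2 * dx)
= 1.055e-34 / (2 * 7.1562e-09)
= 1.055e-34 / 1.4312e-08
= 7.3712e-27 kg*m/s

7.3712e-27


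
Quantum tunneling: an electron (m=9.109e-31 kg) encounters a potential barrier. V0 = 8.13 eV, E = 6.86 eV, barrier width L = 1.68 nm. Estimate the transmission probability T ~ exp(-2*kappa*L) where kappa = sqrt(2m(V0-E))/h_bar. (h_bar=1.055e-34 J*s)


V0 - E = 1.27 eV = 2.0345e-19 J
kappa = sqrt(2 * m * (V0-E)) / h_bar
= sqrt(2 * 9.109e-31 * 2.0345e-19) / 1.055e-34
= 5.7707e+09 /m
2*kappa*L = 2 * 5.7707e+09 * 1.68e-9
= 19.3897
T = exp(-19.3897) = 3.794687e-09

3.794687e-09


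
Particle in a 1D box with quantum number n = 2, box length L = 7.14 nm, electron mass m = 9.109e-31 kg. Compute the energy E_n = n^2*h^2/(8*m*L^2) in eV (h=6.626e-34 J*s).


E = n^2 * h^2 / (8 * m * L^2)
= 2^2 * (6.626e-34)^2 / (8 * 9.109e-31 * (7.14e-9)^2)
= 4 * 4.3904e-67 / (8 * 9.109e-31 * 5.0980e-17)
= 4.7272e-21 J
= 0.0295 eV

0.0295


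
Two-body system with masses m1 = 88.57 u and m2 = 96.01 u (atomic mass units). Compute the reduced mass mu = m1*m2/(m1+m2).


mu = m1 * m2 / (m1 + m2)
= 88.57 * 96.01 / (88.57 + 96.01)
= 8503.6057 / 184.58
= 46.07 u

46.07


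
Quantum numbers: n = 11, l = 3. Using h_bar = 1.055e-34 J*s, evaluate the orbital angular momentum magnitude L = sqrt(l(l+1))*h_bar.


L = sqrt(l*(l+1)) * h_bar
= sqrt(3 * 4) * 1.055e-34
= sqrt(12) * 1.055e-34
= 3.4641 * 1.055e-34
= 3.6546e-34 J*s

3.6546e-34


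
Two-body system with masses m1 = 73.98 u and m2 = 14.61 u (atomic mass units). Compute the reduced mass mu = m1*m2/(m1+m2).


mu = m1 * m2 / (m1 + m2)
= 73.98 * 14.61 / (73.98 + 14.61)
= 1080.8478 / 88.59
= 12.2006 u

12.2006


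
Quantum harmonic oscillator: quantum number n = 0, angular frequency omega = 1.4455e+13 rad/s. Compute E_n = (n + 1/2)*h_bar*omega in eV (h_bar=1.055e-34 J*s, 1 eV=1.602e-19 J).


E = (n + 1/2) * h_bar * omega
= (0 + 0.5) * 1.055e-34 * 1.4455e+13
= 0.5 * 1.5250e-21
= 7.6250e-22 J
= 0.0048 eV

0.0048


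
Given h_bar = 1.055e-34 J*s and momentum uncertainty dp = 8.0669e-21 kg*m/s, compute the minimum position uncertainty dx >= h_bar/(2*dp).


dx = h_bar / (2 * dp)
= 1.055e-34 / (2 * 8.0669e-21)
= 1.055e-34 / 1.6134e-20
= 6.5391e-15 m

6.5391e-15


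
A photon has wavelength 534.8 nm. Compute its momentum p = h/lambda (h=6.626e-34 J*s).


p = h / lambda
= 6.626e-34 / (534.8e-9)
= 6.626e-34 / 5.3480e-07
= 1.2390e-27 kg*m/s

1.2390e-27


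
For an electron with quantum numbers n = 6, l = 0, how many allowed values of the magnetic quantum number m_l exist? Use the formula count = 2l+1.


m_l ranges from -l to +l in integer steps
So m_l goes from -0 to +0
Count = 2l + 1 = 2*0 + 1
= 1

1


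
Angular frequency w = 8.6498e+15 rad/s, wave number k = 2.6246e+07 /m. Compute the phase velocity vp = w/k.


vp = w / k
= 8.6498e+15 / 2.6246e+07
= 3.2957e+08 m/s

3.2957e+08


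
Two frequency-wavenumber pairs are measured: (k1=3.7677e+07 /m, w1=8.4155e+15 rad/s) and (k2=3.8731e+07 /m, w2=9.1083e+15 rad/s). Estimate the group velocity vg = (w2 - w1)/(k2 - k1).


vg = (w2 - w1) / (k2 - k1)
= (9.1083e+15 - 8.4155e+15) / (3.8731e+07 - 3.7677e+07)
= 6.9280e+14 / 1.0540e+06
= 6.5731e+08 m/s

6.5731e+08


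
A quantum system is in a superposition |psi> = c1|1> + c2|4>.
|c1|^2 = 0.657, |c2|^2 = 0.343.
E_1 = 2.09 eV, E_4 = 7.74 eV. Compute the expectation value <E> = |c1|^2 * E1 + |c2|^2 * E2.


<E> = |c1|^2 * E1 + |c2|^2 * E2
= 0.657 * 2.09 + 0.343 * 7.74
= 1.3731 + 2.6548
= 4.028 eV

4.028


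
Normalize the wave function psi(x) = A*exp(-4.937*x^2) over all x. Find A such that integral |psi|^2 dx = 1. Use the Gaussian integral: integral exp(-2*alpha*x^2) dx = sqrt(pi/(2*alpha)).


integral |psi|^2 dx = A^2 * sqrt(pi/(2*alpha)) = 1
A^2 = sqrt(2*alpha/pi)
= sqrt(2 * 4.937 / pi)
= 1.772849
A = sqrt(1.772849)
= 1.3315

1.3315


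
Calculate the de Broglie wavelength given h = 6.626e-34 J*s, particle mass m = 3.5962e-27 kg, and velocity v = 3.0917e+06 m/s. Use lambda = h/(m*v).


lambda = h / (m * v)
= 6.626e-34 / (3.5962e-27 * 3.0917e+06)
= 6.626e-34 / 1.1118e-20
= 5.9595e-14 m

5.9595e-14


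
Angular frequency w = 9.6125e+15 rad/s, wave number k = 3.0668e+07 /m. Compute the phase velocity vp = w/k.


vp = w / k
= 9.6125e+15 / 3.0668e+07
= 3.1344e+08 m/s

3.1344e+08


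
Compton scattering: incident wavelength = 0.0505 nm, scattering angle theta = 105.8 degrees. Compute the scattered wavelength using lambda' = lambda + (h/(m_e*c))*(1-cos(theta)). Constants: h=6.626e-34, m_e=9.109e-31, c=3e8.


Compton wavelength: h/(m_e*c) = 2.4247e-12 m
d_lambda = 2.4247e-12 * (1 - cos(105.8 deg))
= 2.4247e-12 * 1.27228
= 3.0849e-12 m = 0.003085 nm
lambda' = 0.0505 + 0.003085
= 0.053585 nm

0.053585


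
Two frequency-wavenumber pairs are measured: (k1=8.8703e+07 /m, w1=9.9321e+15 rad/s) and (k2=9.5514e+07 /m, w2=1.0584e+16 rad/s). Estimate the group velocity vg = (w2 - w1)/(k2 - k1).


vg = (w2 - w1) / (k2 - k1)
= (1.0584e+16 - 9.9321e+15) / (9.5514e+07 - 8.8703e+07)
= 6.5190e+14 / 6.8110e+06
= 9.5713e+07 m/s

9.5713e+07


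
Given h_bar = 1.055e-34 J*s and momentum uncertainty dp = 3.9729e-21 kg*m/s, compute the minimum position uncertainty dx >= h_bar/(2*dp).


dx = h_bar / (2 * dp)
= 1.055e-34 / (2 * 3.9729e-21)
= 1.055e-34 / 7.9458e-21
= 1.3277e-14 m

1.3277e-14


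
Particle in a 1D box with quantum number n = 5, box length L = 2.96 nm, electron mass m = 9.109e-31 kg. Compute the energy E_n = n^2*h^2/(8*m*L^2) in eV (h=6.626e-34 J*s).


E = n^2 * h^2 / (8 * m * L^2)
= 5^2 * (6.626e-34)^2 / (8 * 9.109e-31 * (2.96e-9)^2)
= 25 * 4.3904e-67 / (8 * 9.109e-31 * 8.7616e-18)
= 1.7191e-19 J
= 1.0731 eV

1.0731


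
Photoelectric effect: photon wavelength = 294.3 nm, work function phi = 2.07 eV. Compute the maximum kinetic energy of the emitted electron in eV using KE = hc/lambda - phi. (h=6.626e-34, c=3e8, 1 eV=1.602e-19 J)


E_photon = hc / lambda
= (6.626e-34)(3e8) / (294.3e-9)
= 6.7543e-19 J
= 4.2162 eV
KE = E_photon - phi
= 4.2162 - 2.07
= 2.1462 eV

2.1462


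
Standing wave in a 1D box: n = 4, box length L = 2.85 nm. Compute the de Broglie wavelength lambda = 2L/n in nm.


lambda = 2L / n
= 2 * 2.85 / 4
= 5.7 / 4
= 1.425 nm

1.425


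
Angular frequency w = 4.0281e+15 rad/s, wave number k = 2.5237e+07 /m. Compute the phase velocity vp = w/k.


vp = w / k
= 4.0281e+15 / 2.5237e+07
= 1.5961e+08 m/s

1.5961e+08


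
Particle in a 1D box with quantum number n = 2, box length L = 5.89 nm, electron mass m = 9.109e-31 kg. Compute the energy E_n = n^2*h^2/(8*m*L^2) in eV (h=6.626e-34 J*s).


E = n^2 * h^2 / (8 * m * L^2)
= 2^2 * (6.626e-34)^2 / (8 * 9.109e-31 * (5.89e-9)^2)
= 4 * 4.3904e-67 / (8 * 9.109e-31 * 3.4692e-17)
= 6.9466e-21 J
= 0.0434 eV

0.0434


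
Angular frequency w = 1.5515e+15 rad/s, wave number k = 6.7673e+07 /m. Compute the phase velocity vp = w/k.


vp = w / k
= 1.5515e+15 / 6.7673e+07
= 2.2926e+07 m/s

2.2926e+07


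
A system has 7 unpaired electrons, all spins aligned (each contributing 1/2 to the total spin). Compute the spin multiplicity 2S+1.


Total spin S = N * (1/2) = 7 * 0.5 = 3.5
Spin multiplicity = 2S + 1
= 2 * 3.5 + 1
= 8

8


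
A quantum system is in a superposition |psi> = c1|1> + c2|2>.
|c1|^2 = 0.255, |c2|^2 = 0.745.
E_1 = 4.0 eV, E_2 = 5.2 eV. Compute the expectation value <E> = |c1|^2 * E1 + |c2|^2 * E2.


<E> = |c1|^2 * E1 + |c2|^2 * E2
= 0.255 * 4.0 + 0.745 * 5.2
= 1.02 + 3.874
= 4.894 eV

4.894


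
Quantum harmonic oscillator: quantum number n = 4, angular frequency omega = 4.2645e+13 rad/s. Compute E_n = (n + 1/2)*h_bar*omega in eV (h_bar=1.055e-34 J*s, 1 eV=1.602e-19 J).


E = (n + 1/2) * h_bar * omega
= (4 + 0.5) * 1.055e-34 * 4.2645e+13
= 4.5 * 4.4990e-21
= 2.0246e-20 J
= 0.1264 eV

0.1264


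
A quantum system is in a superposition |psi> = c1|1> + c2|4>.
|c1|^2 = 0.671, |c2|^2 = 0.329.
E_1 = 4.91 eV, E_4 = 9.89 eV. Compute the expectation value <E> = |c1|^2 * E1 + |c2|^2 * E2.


<E> = |c1|^2 * E1 + |c2|^2 * E2
= 0.671 * 4.91 + 0.329 * 9.89
= 3.2946 + 3.2538
= 6.5484 eV

6.5484


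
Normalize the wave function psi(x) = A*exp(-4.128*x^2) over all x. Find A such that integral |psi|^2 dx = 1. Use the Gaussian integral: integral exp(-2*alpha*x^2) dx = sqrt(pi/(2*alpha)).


integral |psi|^2 dx = A^2 * sqrt(pi/(2*alpha)) = 1
A^2 = sqrt(2*alpha/pi)
= sqrt(2 * 4.128 / pi)
= 1.6211
A = sqrt(1.6211)
= 1.2732

1.2732


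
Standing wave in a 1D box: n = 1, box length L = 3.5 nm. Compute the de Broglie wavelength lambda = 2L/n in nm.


lambda = 2L / n
= 2 * 3.5 / 1
= 7.0 / 1
= 7.0 nm

7.0


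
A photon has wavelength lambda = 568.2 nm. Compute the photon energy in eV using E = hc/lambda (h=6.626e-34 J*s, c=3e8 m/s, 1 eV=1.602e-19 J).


E = hc / lambda
= (6.626e-34)(3e8) / (568.2e-9)
= 1.9878e-25 / 5.6820e-07
= 3.4984e-19 J
Converting to eV: 3.4984e-19 / 1.602e-19
= 2.1838 eV

2.1838


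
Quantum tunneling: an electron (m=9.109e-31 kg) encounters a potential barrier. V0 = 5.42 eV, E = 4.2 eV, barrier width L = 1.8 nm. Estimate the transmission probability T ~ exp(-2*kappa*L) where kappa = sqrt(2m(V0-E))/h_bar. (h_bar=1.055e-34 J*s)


V0 - E = 1.22 eV = 1.9544e-19 J
kappa = sqrt(2 * m * (V0-E)) / h_bar
= sqrt(2 * 9.109e-31 * 1.9544e-19) / 1.055e-34
= 5.6560e+09 /m
2*kappa*L = 2 * 5.6560e+09 * 1.8e-9
= 20.3616
T = exp(-20.3616) = 1.435742e-09

1.435742e-09


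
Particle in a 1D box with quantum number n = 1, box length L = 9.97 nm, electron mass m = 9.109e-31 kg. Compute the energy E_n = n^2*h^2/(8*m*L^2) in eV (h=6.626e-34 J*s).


E = n^2 * h^2 / (8 * m * L^2)
= 1^2 * (6.626e-34)^2 / (8 * 9.109e-31 * (9.97e-9)^2)
= 1 * 4.3904e-67 / (8 * 9.109e-31 * 9.9401e-17)
= 6.0611e-22 J
= 0.0038 eV

0.0038


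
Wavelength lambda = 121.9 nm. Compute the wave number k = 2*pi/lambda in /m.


k = 2 * pi / lambda
= 6.2832 / (121.9e-9)
= 6.2832 / 1.2190e-07
= 5.1544e+07 /m

5.1544e+07


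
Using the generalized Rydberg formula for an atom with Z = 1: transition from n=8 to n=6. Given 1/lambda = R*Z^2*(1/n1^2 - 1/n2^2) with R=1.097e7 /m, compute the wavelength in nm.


1/lambda = R * Z^2 * (1/n1^2 - 1/n2^2)
= 1.097e7 * 1^2 * (1/6^2 - 1/8^2)
= 1.097e7 * 1 * (0.027778 - 0.015625)
= 1.3332e+05 /m
lambda = 1 / 1.3332e+05
= 7500.9767 nm

7500.9767


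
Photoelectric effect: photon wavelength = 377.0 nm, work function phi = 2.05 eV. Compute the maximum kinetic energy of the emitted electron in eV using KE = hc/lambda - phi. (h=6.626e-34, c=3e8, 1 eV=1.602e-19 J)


E_photon = hc / lambda
= (6.626e-34)(3e8) / (377.0e-9)
= 5.2727e-19 J
= 3.2913 eV
KE = E_photon - phi
= 3.2913 - 2.05
= 1.2413 eV

1.2413


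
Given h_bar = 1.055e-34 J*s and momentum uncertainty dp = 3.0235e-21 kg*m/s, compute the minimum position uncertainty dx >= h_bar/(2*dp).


dx = h_bar / (2 * dp)
= 1.055e-34 / (2 * 3.0235e-21)
= 1.055e-34 / 6.0470e-21
= 1.7447e-14 m

1.7447e-14


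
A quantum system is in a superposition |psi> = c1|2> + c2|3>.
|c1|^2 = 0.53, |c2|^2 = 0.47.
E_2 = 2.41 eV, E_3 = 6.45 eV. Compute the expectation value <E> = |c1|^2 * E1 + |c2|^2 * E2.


<E> = |c1|^2 * E1 + |c2|^2 * E2
= 0.53 * 2.41 + 0.47 * 6.45
= 1.2773 + 3.0315
= 4.3088 eV

4.3088


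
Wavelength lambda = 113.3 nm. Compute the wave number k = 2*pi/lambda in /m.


k = 2 * pi / lambda
= 6.2832 / (113.3e-9)
= 6.2832 / 1.1330e-07
= 5.5456e+07 /m

5.5456e+07


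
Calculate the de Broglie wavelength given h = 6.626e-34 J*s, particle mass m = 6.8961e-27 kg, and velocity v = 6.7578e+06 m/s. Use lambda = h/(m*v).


lambda = h / (m * v)
= 6.626e-34 / (6.8961e-27 * 6.7578e+06)
= 6.626e-34 / 4.6602e-20
= 1.4218e-14 m

1.4218e-14


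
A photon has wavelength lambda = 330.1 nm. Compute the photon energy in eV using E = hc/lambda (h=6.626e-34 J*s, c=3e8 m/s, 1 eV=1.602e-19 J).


E = hc / lambda
= (6.626e-34)(3e8) / (330.1e-9)
= 1.9878e-25 / 3.3010e-07
= 6.0218e-19 J
Converting to eV: 6.0218e-19 / 1.602e-19
= 3.7589 eV

3.7589


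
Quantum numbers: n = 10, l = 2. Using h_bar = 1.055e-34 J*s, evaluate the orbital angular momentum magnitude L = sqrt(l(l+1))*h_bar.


L = sqrt(l*(l+1)) * h_bar
= sqrt(2 * 3) * 1.055e-34
= sqrt(6) * 1.055e-34
= 2.4495 * 1.055e-34
= 2.5842e-34 J*s

2.5842e-34


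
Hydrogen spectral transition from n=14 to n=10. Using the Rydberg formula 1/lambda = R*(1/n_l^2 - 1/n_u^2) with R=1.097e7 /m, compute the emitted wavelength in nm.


1/lambda = R * (1/n_l^2 - 1/n_u^2)
= 1.097e7 * (1/10^2 - 1/14^2)
= 1.097e7 * (0.01 - 0.005102)
= 1.097e7 * 0.004898
= 5.3731e+04 /m
lambda = 1 / 5.3731e+04 = 18611.3643 nm

18611.3643


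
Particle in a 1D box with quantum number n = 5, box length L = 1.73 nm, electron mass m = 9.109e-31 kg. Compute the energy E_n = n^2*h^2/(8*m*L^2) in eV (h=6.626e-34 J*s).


E = n^2 * h^2 / (8 * m * L^2)
= 5^2 * (6.626e-34)^2 / (8 * 9.109e-31 * (1.73e-9)^2)
= 25 * 4.3904e-67 / (8 * 9.109e-31 * 2.9929e-18)
= 5.0326e-19 J
= 3.1414 eV

3.1414


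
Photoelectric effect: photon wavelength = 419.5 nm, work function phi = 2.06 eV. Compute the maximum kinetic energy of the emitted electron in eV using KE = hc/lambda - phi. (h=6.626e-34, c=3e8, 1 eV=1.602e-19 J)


E_photon = hc / lambda
= (6.626e-34)(3e8) / (419.5e-9)
= 4.7385e-19 J
= 2.9579 eV
KE = E_photon - phi
= 2.9579 - 2.06
= 0.8979 eV

0.8979


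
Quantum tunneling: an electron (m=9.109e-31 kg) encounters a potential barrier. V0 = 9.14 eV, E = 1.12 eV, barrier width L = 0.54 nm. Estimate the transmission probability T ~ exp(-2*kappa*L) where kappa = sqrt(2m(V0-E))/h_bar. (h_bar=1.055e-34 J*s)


V0 - E = 8.02 eV = 1.2848e-18 J
kappa = sqrt(2 * m * (V0-E)) / h_bar
= sqrt(2 * 9.109e-31 * 1.2848e-18) / 1.055e-34
= 1.4502e+10 /m
2*kappa*L = 2 * 1.4502e+10 * 0.54e-9
= 15.6617
T = exp(-15.6617) = 1.578307e-07

1.578307e-07


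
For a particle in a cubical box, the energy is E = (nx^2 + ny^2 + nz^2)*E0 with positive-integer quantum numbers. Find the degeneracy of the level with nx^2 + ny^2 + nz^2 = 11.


Enumerate all (nx, ny, nz) with nx^2 + ny^2 + nz^2 = 11:
(1,1,3)
(1,3,1)
(3,1,1)
Total degeneracy = 3

3


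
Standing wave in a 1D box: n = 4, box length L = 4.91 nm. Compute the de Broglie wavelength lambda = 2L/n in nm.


lambda = 2L / n
= 2 * 4.91 / 4
= 9.82 / 4
= 2.455 nm

2.455


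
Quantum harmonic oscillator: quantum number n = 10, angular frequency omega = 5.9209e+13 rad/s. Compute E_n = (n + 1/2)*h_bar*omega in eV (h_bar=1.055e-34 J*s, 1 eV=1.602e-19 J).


E = (n + 1/2) * h_bar * omega
= (10 + 0.5) * 1.055e-34 * 5.9209e+13
= 10.5 * 6.2465e-21
= 6.5589e-20 J
= 0.4094 eV

0.4094


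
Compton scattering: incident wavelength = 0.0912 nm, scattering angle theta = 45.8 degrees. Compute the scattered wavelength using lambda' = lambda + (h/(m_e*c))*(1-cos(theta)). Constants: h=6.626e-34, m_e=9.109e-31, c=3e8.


Compton wavelength: h/(m_e*c) = 2.4247e-12 m
d_lambda = 2.4247e-12 * (1 - cos(45.8 deg))
= 2.4247e-12 * 0.302835
= 7.3429e-13 m = 0.000734 nm
lambda' = 0.0912 + 0.000734
= 0.091934 nm

0.091934


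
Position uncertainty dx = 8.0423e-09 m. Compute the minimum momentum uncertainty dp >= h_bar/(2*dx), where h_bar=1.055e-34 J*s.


dp = h_bar / (2 * dx)
= 1.055e-34 / (2 * 8.0423e-09)
= 1.055e-34 / 1.6085e-08
= 6.5591e-27 kg*m/s

6.5591e-27


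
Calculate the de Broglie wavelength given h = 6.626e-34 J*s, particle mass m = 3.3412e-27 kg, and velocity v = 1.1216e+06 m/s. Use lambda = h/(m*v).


lambda = h / (m * v)
= 6.626e-34 / (3.3412e-27 * 1.1216e+06)
= 6.626e-34 / 3.7475e-21
= 1.7681e-13 m

1.7681e-13


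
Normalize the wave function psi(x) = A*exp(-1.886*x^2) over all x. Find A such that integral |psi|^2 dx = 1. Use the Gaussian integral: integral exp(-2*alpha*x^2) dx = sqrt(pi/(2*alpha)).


integral |psi|^2 dx = A^2 * sqrt(pi/(2*alpha)) = 1
A^2 = sqrt(2*alpha/pi)
= sqrt(2 * 1.886 / pi)
= 1.095749
A = sqrt(1.095749)
= 1.0468

1.0468


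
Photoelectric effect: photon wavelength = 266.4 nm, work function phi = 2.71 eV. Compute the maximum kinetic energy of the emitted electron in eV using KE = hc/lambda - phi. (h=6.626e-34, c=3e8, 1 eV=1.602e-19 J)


E_photon = hc / lambda
= (6.626e-34)(3e8) / (266.4e-9)
= 7.4617e-19 J
= 4.6577 eV
KE = E_photon - phi
= 4.6577 - 2.71
= 1.9477 eV

1.9477


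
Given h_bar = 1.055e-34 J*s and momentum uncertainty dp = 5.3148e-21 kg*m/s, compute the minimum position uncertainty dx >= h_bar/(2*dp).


dx = h_bar / (2 * dp)
= 1.055e-34 / (2 * 5.3148e-21)
= 1.055e-34 / 1.0630e-20
= 9.9251e-15 m

9.9251e-15


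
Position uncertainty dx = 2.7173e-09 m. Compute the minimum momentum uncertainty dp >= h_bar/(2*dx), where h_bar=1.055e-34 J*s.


dp = h_bar / (2 * dx)
= 1.055e-34 / (2 * 2.7173e-09)
= 1.055e-34 / 5.4346e-09
= 1.9413e-26 kg*m/s

1.9413e-26


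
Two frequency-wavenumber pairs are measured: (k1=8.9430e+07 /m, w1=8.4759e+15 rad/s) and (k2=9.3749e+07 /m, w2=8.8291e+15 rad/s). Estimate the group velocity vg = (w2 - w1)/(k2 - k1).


vg = (w2 - w1) / (k2 - k1)
= (8.8291e+15 - 8.4759e+15) / (9.3749e+07 - 8.9430e+07)
= 3.5320e+14 / 4.3190e+06
= 8.1778e+07 m/s

8.1778e+07


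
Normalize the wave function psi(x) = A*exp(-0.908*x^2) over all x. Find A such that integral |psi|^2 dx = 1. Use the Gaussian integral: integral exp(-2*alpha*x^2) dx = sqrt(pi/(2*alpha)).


integral |psi|^2 dx = A^2 * sqrt(pi/(2*alpha)) = 1
A^2 = sqrt(2*alpha/pi)
= sqrt(2 * 0.908 / pi)
= 0.760296
A = sqrt(0.760296)
= 0.8719

0.8719


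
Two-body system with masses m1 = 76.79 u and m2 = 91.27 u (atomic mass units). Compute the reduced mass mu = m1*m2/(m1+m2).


mu = m1 * m2 / (m1 + m2)
= 76.79 * 91.27 / (76.79 + 91.27)
= 7008.6233 / 168.06
= 41.7031 u

41.7031


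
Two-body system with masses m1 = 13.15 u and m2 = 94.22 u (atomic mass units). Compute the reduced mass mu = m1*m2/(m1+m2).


mu = m1 * m2 / (m1 + m2)
= 13.15 * 94.22 / (13.15 + 94.22)
= 1238.993 / 107.37
= 11.5395 u

11.5395


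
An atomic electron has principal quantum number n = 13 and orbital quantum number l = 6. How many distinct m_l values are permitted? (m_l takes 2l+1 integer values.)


m_l ranges from -l to +l in integer steps
So m_l goes from -6 to +6
Count = 2l + 1 = 2*6 + 1
= 13

13


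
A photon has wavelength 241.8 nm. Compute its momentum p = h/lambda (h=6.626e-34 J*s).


p = h / lambda
= 6.626e-34 / (241.8e-9)
= 6.626e-34 / 2.4180e-07
= 2.7403e-27 kg*m/s

2.7403e-27


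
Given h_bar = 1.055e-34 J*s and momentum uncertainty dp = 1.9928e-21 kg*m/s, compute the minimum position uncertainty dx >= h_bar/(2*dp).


dx = h_bar / (2 * dp)
= 1.055e-34 / (2 * 1.9928e-21)
= 1.055e-34 / 3.9856e-21
= 2.6470e-14 m

2.6470e-14


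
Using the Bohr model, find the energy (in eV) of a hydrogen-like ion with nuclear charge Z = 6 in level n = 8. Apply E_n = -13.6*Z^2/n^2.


E_n = -13.6 * Z^2 / n^2
= -13.6 * 6^2 / 8^2
= -13.6 * 36 / 64
= -7.65 eV

-7.65


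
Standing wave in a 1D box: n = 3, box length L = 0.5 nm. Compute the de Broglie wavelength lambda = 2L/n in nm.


lambda = 2L / n
= 2 * 0.5 / 3
= 1.0 / 3
= 0.3333 nm

0.3333


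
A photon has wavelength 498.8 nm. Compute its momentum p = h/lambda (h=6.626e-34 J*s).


p = h / lambda
= 6.626e-34 / (498.8e-9)
= 6.626e-34 / 4.9880e-07
= 1.3284e-27 kg*m/s

1.3284e-27


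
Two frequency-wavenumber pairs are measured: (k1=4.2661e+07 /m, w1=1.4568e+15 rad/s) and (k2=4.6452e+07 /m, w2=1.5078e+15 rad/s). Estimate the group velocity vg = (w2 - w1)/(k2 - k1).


vg = (w2 - w1) / (k2 - k1)
= (1.5078e+15 - 1.4568e+15) / (4.6452e+07 - 4.2661e+07)
= 5.1000e+13 / 3.7910e+06
= 1.3453e+07 m/s

1.3453e+07


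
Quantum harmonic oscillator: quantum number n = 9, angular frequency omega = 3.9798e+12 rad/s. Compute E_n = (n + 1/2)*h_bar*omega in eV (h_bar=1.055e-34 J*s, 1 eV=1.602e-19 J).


E = (n + 1/2) * h_bar * omega
= (9 + 0.5) * 1.055e-34 * 3.9798e+12
= 9.5 * 4.1987e-22
= 3.9888e-21 J
= 0.0249 eV

0.0249


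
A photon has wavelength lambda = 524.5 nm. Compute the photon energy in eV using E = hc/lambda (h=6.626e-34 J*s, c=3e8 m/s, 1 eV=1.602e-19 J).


E = hc / lambda
= (6.626e-34)(3e8) / (524.5e-9)
= 1.9878e-25 / 5.2450e-07
= 3.7899e-19 J
Converting to eV: 3.7899e-19 / 1.602e-19
= 2.3657 eV

2.3657


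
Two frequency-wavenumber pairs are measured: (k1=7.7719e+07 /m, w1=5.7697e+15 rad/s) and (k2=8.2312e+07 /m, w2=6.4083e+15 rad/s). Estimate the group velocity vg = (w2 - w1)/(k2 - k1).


vg = (w2 - w1) / (k2 - k1)
= (6.4083e+15 - 5.7697e+15) / (8.2312e+07 - 7.7719e+07)
= 6.3860e+14 / 4.5930e+06
= 1.3904e+08 m/s

1.3904e+08


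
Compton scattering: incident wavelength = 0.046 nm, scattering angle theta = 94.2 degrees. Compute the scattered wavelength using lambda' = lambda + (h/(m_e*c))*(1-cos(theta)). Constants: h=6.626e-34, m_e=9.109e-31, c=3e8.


Compton wavelength: h/(m_e*c) = 2.4247e-12 m
d_lambda = 2.4247e-12 * (1 - cos(94.2 deg))
= 2.4247e-12 * 1.073238
= 2.6023e-12 m = 0.002602 nm
lambda' = 0.046 + 0.002602
= 0.048602 nm

0.048602


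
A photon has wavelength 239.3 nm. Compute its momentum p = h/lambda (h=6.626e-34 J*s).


p = h / lambda
= 6.626e-34 / (239.3e-9)
= 6.626e-34 / 2.3930e-07
= 2.7689e-27 kg*m/s

2.7689e-27


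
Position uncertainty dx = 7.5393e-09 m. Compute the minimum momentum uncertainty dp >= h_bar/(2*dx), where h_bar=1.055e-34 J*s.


dp = h_bar / (2 * dx)
= 1.055e-34 / (2 * 7.5393e-09)
= 1.055e-34 / 1.5079e-08
= 6.9967e-27 kg*m/s

6.9967e-27


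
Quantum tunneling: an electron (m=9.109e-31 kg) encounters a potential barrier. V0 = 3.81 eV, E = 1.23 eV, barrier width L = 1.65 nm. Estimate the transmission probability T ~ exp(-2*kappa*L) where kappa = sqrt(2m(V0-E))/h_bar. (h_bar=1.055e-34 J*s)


V0 - E = 2.58 eV = 4.1332e-19 J
kappa = sqrt(2 * m * (V0-E)) / h_bar
= sqrt(2 * 9.109e-31 * 4.1332e-19) / 1.055e-34
= 8.2251e+09 /m
2*kappa*L = 2 * 8.2251e+09 * 1.65e-9
= 27.1427
T = exp(-27.1427) = 1.629589e-12

1.629589e-12


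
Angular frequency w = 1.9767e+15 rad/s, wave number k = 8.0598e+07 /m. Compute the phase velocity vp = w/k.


vp = w / k
= 1.9767e+15 / 8.0598e+07
= 2.4525e+07 m/s

2.4525e+07


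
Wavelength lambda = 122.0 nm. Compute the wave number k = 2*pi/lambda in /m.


k = 2 * pi / lambda
= 6.2832 / (122.0e-9)
= 6.2832 / 1.2200e-07
= 5.1502e+07 /m

5.1502e+07


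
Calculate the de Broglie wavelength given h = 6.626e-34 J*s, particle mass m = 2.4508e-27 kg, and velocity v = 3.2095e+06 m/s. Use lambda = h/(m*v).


lambda = h / (m * v)
= 6.626e-34 / (2.4508e-27 * 3.2095e+06)
= 6.626e-34 / 7.8658e-21
= 8.4238e-14 m

8.4238e-14


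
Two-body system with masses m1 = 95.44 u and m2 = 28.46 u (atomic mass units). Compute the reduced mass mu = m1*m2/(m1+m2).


mu = m1 * m2 / (m1 + m2)
= 95.44 * 28.46 / (95.44 + 28.46)
= 2716.2224 / 123.9
= 21.9227 u

21.9227


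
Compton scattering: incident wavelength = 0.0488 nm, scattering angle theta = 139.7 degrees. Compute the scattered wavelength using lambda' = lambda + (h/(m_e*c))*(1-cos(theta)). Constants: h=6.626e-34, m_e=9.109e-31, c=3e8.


Compton wavelength: h/(m_e*c) = 2.4247e-12 m
d_lambda = 2.4247e-12 * (1 - cos(139.7 deg))
= 2.4247e-12 * 1.762668
= 4.2740e-12 m = 0.004274 nm
lambda' = 0.0488 + 0.004274
= 0.053074 nm

0.053074


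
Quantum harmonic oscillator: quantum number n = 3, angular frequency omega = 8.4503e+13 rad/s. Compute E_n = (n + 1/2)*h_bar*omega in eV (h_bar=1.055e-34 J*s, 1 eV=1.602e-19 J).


E = (n + 1/2) * h_bar * omega
= (3 + 0.5) * 1.055e-34 * 8.4503e+13
= 3.5 * 8.9151e-21
= 3.1203e-20 J
= 0.1948 eV

0.1948


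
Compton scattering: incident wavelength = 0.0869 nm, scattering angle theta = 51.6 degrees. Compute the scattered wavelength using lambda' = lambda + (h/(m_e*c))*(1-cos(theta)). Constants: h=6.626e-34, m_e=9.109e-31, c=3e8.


Compton wavelength: h/(m_e*c) = 2.4247e-12 m
d_lambda = 2.4247e-12 * (1 - cos(51.6 deg))
= 2.4247e-12 * 0.378852
= 9.1861e-13 m = 0.000919 nm
lambda' = 0.0869 + 0.000919
= 0.087819 nm

0.087819


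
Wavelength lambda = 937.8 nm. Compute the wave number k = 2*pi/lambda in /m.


k = 2 * pi / lambda
= 6.2832 / (937.8e-9)
= 6.2832 / 9.3780e-07
= 6.6999e+06 /m

6.6999e+06


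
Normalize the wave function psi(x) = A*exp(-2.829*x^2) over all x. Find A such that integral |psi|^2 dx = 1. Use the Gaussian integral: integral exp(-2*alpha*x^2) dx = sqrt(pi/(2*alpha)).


integral |psi|^2 dx = A^2 * sqrt(pi/(2*alpha)) = 1
A^2 = sqrt(2*alpha/pi)
= sqrt(2 * 2.829 / pi)
= 1.342012
A = sqrt(1.342012)
= 1.1585

1.1585


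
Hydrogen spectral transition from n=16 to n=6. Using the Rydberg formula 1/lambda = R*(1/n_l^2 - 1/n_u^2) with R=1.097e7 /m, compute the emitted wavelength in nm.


1/lambda = R * (1/n_l^2 - 1/n_u^2)
= 1.097e7 * (1/6^2 - 1/16^2)
= 1.097e7 * (0.027778 - 0.003906)
= 1.097e7 * 0.023872
= 2.6187e+05 /m
lambda = 1 / 2.6187e+05 = 3818.679 nm

3818.679


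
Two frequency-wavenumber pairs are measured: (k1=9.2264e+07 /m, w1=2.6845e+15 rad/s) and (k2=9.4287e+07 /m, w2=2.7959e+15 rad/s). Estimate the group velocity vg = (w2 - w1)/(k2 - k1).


vg = (w2 - w1) / (k2 - k1)
= (2.7959e+15 - 2.6845e+15) / (9.4287e+07 - 9.2264e+07)
= 1.1140e+14 / 2.0230e+06
= 5.5067e+07 m/s

5.5067e+07


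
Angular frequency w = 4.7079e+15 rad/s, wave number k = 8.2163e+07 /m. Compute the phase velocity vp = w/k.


vp = w / k
= 4.7079e+15 / 8.2163e+07
= 5.7300e+07 m/s

5.7300e+07


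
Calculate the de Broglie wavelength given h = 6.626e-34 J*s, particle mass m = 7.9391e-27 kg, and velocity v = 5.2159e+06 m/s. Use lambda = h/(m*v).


lambda = h / (m * v)
= 6.626e-34 / (7.9391e-27 * 5.2159e+06)
= 6.626e-34 / 4.1410e-20
= 1.6001e-14 m

1.6001e-14


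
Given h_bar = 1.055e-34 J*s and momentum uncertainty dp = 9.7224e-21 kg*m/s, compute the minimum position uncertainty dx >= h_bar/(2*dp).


dx = h_bar / (2 * dp)
= 1.055e-34 / (2 * 9.7224e-21)
= 1.055e-34 / 1.9445e-20
= 5.4256e-15 m

5.4256e-15


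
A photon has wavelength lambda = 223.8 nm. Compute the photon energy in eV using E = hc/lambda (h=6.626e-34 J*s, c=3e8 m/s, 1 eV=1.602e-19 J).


E = hc / lambda
= (6.626e-34)(3e8) / (223.8e-9)
= 1.9878e-25 / 2.2380e-07
= 8.8820e-19 J
Converting to eV: 8.8820e-19 / 1.602e-19
= 5.5443 eV

5.5443


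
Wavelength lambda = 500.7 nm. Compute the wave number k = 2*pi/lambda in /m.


k = 2 * pi / lambda
= 6.2832 / (500.7e-9)
= 6.2832 / 5.0070e-07
= 1.2549e+07 /m

1.2549e+07


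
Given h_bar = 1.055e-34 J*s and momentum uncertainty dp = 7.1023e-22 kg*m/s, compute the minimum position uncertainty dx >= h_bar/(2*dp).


dx = h_bar / (2 * dp)
= 1.055e-34 / (2 * 7.1023e-22)
= 1.055e-34 / 1.4205e-21
= 7.4272e-14 m

7.4272e-14


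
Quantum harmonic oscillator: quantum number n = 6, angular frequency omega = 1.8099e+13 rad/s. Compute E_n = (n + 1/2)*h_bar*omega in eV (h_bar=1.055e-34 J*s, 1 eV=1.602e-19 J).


E = (n + 1/2) * h_bar * omega
= (6 + 0.5) * 1.055e-34 * 1.8099e+13
= 6.5 * 1.9094e-21
= 1.2411e-20 J
= 0.0775 eV

0.0775


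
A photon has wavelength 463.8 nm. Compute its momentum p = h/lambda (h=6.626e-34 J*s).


p = h / lambda
= 6.626e-34 / (463.8e-9)
= 6.626e-34 / 4.6380e-07
= 1.4286e-27 kg*m/s

1.4286e-27


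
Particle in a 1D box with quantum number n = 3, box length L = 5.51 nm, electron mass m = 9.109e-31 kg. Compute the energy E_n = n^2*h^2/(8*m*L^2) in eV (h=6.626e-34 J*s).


E = n^2 * h^2 / (8 * m * L^2)
= 3^2 * (6.626e-34)^2 / (8 * 9.109e-31 * (5.51e-9)^2)
= 9 * 4.3904e-67 / (8 * 9.109e-31 * 3.0360e-17)
= 1.7860e-20 J
= 0.1115 eV

0.1115


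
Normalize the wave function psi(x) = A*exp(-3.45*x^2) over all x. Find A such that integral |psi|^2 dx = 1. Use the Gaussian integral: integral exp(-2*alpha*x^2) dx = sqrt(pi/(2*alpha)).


integral |psi|^2 dx = A^2 * sqrt(pi/(2*alpha)) = 1
A^2 = sqrt(2*alpha/pi)
= sqrt(2 * 3.45 / pi)
= 1.482005
A = sqrt(1.482005)
= 1.2174

1.2174


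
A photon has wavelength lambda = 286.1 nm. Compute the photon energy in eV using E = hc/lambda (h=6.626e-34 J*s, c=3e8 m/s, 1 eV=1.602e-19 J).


E = hc / lambda
= (6.626e-34)(3e8) / (286.1e-9)
= 1.9878e-25 / 2.8610e-07
= 6.9479e-19 J
Converting to eV: 6.9479e-19 / 1.602e-19
= 4.337 eV

4.337


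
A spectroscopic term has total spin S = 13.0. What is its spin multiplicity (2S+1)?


Spin multiplicity = 2S + 1
= 2 * 13.0 + 1
= 26.0 + 1
= 27

27


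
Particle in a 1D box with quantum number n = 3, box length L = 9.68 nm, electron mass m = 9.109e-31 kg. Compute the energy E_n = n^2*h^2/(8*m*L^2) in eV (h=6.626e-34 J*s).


E = n^2 * h^2 / (8 * m * L^2)
= 3^2 * (6.626e-34)^2 / (8 * 9.109e-31 * (9.68e-9)^2)
= 9 * 4.3904e-67 / (8 * 9.109e-31 * 9.3702e-17)
= 5.7867e-21 J
= 0.0361 eV

0.0361


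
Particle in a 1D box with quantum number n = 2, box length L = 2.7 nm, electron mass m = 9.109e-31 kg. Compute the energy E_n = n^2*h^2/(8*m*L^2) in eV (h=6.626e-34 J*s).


E = n^2 * h^2 / (8 * m * L^2)
= 2^2 * (6.626e-34)^2 / (8 * 9.109e-31 * (2.7e-9)^2)
= 4 * 4.3904e-67 / (8 * 9.109e-31 * 7.2900e-18)
= 3.3058e-20 J
= 0.2064 eV

0.2064


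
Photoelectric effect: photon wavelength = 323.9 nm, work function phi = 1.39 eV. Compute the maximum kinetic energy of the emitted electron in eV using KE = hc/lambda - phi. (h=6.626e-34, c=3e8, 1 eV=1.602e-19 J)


E_photon = hc / lambda
= (6.626e-34)(3e8) / (323.9e-9)
= 6.1371e-19 J
= 3.8309 eV
KE = E_photon - phi
= 3.8309 - 1.39
= 2.4409 eV

2.4409
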